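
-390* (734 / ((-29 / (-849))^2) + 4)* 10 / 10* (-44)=9078863473680 / 841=10795319231.49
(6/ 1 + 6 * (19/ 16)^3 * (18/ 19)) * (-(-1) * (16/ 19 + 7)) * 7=16574313/ 19456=851.89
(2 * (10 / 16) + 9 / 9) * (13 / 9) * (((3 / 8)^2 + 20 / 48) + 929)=2320175 / 768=3021.06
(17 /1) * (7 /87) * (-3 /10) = -119 /290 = -0.41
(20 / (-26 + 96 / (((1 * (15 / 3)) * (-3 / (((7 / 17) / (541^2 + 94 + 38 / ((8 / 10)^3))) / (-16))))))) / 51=-156186250 / 10355148151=-0.02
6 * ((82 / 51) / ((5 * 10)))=82 / 425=0.19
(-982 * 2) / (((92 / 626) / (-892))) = 274170472 / 23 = 11920455.30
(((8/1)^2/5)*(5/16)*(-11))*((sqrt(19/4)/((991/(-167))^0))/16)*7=-77*sqrt(19)/8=-41.95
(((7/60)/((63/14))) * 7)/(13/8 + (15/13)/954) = 135044/1210095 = 0.11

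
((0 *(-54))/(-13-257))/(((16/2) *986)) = 0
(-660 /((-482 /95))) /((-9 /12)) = -41800 /241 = -173.44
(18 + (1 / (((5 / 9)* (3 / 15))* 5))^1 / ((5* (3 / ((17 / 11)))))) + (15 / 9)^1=16378 / 825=19.85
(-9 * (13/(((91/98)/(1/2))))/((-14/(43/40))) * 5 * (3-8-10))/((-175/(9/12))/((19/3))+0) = 9.85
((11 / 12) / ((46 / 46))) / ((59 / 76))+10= 1979 / 177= 11.18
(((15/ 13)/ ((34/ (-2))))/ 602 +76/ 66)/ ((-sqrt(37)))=-5055101 * sqrt(37)/ 162444282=-0.19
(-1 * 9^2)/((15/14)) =-378/5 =-75.60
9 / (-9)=-1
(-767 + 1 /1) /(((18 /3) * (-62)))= 383 /186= 2.06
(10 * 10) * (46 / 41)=4600 / 41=112.20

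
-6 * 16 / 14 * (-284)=13632 / 7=1947.43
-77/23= -3.35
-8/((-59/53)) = 424/59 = 7.19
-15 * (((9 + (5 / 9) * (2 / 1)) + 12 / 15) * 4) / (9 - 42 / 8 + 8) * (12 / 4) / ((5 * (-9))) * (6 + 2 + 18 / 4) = 19640 / 423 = 46.43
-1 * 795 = -795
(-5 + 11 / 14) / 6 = -59 / 84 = -0.70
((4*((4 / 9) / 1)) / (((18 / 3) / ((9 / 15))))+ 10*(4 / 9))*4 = 18.49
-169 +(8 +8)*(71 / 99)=-15595 / 99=-157.53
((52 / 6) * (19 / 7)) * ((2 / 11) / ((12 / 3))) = 247 / 231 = 1.07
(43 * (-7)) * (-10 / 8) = 1505 / 4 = 376.25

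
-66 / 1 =-66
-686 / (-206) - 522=-53423 / 103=-518.67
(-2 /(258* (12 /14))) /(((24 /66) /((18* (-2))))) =77 /86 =0.90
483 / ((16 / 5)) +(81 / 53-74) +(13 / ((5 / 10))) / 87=5810941 / 73776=78.76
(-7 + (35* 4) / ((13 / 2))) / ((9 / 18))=378 / 13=29.08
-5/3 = -1.67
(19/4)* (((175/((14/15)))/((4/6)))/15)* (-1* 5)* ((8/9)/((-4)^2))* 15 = -371.09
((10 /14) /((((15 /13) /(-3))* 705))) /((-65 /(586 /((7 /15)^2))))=1758 /16121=0.11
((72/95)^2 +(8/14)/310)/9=1128538/17625825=0.06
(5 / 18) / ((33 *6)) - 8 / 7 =-28477 / 24948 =-1.14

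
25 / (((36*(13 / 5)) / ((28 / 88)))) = 875 / 10296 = 0.08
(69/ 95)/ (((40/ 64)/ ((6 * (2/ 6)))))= 1104/ 475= 2.32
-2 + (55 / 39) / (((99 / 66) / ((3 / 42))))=-1583 / 819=-1.93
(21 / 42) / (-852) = -1 / 1704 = -0.00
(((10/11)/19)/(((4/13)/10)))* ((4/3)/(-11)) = -1300/6897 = -0.19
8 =8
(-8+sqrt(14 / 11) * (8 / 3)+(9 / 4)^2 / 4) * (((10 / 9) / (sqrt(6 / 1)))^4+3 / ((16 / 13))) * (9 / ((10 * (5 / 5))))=-1009794641 / 67184640+2342911 * sqrt(154) / 4330260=-8.32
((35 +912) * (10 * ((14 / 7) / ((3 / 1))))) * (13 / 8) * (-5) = -307775 / 6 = -51295.83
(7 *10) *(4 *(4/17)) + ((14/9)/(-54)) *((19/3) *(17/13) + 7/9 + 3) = 31674811/483327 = 65.53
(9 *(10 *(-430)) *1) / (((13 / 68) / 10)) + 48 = -26315376 / 13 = -2024259.69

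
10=10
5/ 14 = 0.36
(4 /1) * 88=352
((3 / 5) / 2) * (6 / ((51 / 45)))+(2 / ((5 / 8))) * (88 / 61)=32171 / 5185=6.20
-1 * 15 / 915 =-1 / 61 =-0.02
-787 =-787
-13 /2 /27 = -13 /54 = -0.24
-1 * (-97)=97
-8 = -8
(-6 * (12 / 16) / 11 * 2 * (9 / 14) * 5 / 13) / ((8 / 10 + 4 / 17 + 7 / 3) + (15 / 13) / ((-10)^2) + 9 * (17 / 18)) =-0.02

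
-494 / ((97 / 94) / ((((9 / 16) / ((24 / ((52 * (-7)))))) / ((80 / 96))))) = 9507771 / 1940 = 4900.91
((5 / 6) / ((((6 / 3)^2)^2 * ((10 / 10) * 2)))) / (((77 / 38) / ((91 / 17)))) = 1235 / 17952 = 0.07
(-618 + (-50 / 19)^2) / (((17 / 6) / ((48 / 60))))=-5294352 / 30685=-172.54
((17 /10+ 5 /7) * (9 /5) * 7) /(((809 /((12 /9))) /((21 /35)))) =3042 /101125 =0.03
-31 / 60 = -0.52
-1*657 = -657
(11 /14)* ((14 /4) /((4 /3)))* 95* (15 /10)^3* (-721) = -61029045 /128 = -476789.41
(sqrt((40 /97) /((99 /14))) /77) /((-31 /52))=-208*sqrt(37345) /7640787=-0.01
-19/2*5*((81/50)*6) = -4617/10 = -461.70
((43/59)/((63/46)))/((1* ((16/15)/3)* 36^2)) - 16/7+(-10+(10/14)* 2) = -10.86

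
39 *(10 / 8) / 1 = 195 / 4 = 48.75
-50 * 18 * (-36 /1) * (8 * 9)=2332800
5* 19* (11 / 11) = 95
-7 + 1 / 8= -55 / 8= -6.88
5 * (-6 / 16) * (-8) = 15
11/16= 0.69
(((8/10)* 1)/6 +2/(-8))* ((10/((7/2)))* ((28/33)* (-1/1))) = 28/99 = 0.28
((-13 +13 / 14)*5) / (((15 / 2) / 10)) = -1690 / 21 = -80.48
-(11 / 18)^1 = -11 / 18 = -0.61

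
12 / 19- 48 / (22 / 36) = -16284 / 209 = -77.91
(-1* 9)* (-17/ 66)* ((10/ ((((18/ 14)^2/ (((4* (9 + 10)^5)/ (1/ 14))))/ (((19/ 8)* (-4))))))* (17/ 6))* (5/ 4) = -116587926147175/ 1782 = -65425323314.91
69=69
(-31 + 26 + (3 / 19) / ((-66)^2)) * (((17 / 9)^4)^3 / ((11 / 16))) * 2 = -642930630249888020632 / 21427081644204027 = -30005.52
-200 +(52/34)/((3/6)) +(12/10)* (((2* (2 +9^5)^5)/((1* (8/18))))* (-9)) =-2966138854337759685281973621/85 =-34895751227503055120964400.00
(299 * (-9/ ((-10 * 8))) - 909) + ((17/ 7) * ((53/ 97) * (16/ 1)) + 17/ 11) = -509437081/ 597520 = -852.59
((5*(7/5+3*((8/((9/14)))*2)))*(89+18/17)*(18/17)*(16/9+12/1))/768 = 54153001/83232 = 650.63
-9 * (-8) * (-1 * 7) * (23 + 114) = -69048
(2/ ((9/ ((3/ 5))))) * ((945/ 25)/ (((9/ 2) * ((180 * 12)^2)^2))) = 7/ 136048896000000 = 0.00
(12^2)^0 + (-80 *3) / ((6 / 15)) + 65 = -534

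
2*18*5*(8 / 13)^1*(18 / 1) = 25920 / 13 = 1993.85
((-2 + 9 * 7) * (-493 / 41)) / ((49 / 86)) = -1287.35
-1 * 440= -440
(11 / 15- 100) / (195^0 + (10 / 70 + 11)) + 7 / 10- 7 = -36911 / 2550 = -14.47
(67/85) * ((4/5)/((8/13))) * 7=6097/850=7.17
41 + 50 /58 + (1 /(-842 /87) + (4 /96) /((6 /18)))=4090869 /97672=41.88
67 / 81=0.83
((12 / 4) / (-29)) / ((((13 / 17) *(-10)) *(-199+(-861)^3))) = -3 / 141547439800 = -0.00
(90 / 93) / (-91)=-30 / 2821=-0.01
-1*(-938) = 938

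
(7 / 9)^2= 49 / 81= 0.60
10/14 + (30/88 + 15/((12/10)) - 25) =-3525/308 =-11.44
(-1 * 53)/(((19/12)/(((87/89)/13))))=-55332/21983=-2.52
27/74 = 0.36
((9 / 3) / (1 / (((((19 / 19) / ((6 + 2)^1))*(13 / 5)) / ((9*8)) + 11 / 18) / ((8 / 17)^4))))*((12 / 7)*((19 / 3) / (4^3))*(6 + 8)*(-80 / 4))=-937857309 / 524288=-1788.82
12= 12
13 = 13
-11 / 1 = -11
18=18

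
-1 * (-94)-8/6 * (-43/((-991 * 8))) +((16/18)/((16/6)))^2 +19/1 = 2017547/17838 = 113.10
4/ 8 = 1/ 2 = 0.50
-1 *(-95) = 95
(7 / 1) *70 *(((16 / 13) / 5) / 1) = 1568 / 13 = 120.62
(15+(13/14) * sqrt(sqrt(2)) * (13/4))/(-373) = -15/373 - 169 * 2^(1/4)/20888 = -0.05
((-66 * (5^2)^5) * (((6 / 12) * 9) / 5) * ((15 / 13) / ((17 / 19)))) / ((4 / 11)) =-1818544921875 / 884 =-2057177513.43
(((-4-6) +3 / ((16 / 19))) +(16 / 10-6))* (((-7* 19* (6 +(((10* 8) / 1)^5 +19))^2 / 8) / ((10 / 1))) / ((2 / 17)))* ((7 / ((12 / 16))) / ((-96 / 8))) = -654839786552258325050025 / 512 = -1278983958109879541113.33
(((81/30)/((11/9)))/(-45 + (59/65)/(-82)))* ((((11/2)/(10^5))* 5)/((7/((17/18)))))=-244647/134349040000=-0.00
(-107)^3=-1225043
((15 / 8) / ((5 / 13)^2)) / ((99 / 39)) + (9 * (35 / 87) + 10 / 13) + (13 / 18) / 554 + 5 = 5948510527 / 413538840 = 14.38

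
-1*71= -71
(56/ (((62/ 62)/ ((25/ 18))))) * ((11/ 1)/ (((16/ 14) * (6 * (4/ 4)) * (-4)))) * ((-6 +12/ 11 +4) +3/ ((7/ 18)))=-22925/ 108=-212.27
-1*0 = 0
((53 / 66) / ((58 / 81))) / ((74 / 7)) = 10017 / 94424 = 0.11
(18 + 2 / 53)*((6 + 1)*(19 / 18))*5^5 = 198668750 / 477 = 416496.33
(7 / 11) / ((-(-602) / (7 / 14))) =1 / 1892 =0.00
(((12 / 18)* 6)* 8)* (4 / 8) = 16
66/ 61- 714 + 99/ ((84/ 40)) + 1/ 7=-284225/ 427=-665.63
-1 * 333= -333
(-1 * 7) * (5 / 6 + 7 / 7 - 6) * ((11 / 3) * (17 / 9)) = 32725 / 162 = 202.01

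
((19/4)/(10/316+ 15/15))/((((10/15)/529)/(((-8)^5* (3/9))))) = -6504685568/163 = -39906046.43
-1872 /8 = -234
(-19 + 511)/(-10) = -246/5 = -49.20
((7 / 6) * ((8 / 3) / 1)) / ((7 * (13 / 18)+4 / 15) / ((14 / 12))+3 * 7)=0.12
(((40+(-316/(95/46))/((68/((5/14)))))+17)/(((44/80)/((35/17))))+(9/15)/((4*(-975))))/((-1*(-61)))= 82588939599/23948996500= 3.45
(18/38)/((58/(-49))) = -441/1102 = -0.40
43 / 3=14.33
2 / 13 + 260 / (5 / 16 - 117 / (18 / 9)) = -52218 / 12103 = -4.31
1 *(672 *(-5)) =-3360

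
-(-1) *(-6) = -6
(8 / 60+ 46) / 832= 173 / 3120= 0.06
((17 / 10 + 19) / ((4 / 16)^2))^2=2742336 / 25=109693.44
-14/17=-0.82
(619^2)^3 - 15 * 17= 56252767574402026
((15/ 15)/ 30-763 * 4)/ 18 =-91559/ 540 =-169.55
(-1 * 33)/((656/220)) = -1815/164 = -11.07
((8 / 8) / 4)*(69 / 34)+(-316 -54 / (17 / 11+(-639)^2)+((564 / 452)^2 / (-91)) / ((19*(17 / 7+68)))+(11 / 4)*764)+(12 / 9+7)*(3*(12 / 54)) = 225154232196536290637 / 125709850480781736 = 1791.06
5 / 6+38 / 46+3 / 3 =367 / 138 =2.66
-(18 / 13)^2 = -324 / 169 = -1.92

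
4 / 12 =1 / 3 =0.33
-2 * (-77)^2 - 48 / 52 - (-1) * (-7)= -154257 / 13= -11865.92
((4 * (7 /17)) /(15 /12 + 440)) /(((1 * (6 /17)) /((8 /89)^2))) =3584 /41941695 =0.00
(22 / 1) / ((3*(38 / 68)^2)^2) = 29399392 / 1172889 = 25.07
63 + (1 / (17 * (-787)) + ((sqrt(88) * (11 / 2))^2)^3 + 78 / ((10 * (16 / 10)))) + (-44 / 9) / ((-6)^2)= 163539556093767133 / 8669592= 18863581595.74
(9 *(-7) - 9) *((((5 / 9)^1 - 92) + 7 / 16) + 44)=6769 / 2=3384.50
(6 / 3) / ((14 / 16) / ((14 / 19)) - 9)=-32 / 125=-0.26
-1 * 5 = -5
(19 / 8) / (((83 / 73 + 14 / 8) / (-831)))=-384199 / 562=-683.63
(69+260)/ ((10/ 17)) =5593/ 10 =559.30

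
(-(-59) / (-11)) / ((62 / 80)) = -2360 / 341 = -6.92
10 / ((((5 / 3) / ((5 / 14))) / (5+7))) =180 / 7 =25.71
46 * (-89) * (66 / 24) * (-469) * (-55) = -580826015 / 2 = -290413007.50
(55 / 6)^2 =3025 / 36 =84.03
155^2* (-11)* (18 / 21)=-1585650 / 7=-226521.43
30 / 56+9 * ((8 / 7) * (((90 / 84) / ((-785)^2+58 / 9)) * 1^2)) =582358155 / 1087032268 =0.54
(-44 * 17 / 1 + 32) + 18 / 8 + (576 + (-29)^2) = 2813 / 4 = 703.25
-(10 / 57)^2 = -0.03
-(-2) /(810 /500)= 100 /81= 1.23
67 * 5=335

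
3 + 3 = 6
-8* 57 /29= -456 /29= -15.72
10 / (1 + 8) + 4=46 / 9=5.11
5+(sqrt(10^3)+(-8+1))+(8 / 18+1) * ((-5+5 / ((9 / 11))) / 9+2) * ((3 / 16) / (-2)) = -4447 / 1944+10 * sqrt(10) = 29.34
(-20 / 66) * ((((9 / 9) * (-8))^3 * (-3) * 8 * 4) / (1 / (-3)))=491520 / 11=44683.64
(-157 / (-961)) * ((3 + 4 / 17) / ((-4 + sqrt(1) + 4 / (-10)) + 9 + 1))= 3925 / 49011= 0.08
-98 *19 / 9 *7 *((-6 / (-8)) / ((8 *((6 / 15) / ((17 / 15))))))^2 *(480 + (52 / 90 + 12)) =-20873866279 / 414720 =-50332.43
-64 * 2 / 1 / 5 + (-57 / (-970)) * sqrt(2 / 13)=-128 / 5 + 57 * sqrt(26) / 12610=-25.58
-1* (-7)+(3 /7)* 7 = 10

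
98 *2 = 196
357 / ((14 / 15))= 765 / 2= 382.50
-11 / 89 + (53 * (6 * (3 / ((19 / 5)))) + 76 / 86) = 18310061 / 72713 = 251.81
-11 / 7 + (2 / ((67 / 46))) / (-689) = -508437 / 323141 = -1.57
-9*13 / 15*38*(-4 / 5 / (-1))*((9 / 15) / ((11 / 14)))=-248976 / 1375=-181.07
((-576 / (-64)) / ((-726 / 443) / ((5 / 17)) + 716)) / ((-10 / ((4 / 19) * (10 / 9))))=-4430 / 14949181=-0.00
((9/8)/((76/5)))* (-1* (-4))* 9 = 405/152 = 2.66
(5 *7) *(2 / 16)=35 / 8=4.38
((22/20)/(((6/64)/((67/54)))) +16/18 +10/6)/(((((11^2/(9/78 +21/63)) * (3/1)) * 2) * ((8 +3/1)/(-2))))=-48517/25227774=-0.00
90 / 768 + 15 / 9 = 685 / 384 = 1.78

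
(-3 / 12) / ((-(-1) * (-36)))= 1 / 144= 0.01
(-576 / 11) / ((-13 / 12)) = 6912 / 143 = 48.34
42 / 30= 7 / 5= 1.40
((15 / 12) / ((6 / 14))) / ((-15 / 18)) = -7 / 2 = -3.50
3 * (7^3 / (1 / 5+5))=5145 / 26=197.88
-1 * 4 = -4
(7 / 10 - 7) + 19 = 127 / 10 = 12.70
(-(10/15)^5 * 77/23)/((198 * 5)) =-112/251505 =-0.00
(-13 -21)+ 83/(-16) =-627/16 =-39.19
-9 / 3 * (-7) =21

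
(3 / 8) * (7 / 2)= 21 / 16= 1.31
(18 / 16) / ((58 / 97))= 1.88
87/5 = 17.40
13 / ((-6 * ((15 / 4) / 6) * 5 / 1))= -52 / 75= -0.69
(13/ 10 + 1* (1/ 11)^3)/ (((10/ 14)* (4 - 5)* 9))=-40397/ 199650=-0.20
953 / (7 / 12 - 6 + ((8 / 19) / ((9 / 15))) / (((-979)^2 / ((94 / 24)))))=-624761682732 / 3551022025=-175.94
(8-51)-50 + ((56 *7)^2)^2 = 23612624803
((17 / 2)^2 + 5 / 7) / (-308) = -0.24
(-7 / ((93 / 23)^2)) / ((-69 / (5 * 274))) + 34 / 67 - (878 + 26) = -1555897508 / 1738449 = -894.99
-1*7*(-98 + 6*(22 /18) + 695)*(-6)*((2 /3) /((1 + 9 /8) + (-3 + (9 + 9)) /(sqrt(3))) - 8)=-2754860752 /13533 + 16244480*sqrt(3) /13533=-201487.07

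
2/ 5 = 0.40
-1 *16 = -16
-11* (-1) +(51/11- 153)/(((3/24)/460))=-6005639/11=-545967.18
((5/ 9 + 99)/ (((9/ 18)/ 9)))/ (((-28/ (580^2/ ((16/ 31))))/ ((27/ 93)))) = -12110400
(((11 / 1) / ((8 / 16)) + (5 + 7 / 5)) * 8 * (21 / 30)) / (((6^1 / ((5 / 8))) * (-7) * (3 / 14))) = -497 / 45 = -11.04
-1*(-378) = 378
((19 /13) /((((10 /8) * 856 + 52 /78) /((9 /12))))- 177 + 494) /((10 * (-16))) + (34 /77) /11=-3994301023 /2057735680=-1.94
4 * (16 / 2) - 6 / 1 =26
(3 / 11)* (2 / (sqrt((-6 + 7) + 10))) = 6* sqrt(11) / 121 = 0.16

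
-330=-330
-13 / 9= -1.44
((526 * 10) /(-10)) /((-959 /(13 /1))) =6838 /959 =7.13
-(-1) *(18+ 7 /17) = 313 /17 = 18.41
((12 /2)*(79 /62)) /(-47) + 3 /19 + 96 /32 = 82917 /27683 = 3.00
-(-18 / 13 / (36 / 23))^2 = -529 / 676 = -0.78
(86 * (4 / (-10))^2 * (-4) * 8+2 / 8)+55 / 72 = -790751 / 1800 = -439.31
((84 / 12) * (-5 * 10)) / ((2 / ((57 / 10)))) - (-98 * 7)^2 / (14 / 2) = -136451 / 2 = -68225.50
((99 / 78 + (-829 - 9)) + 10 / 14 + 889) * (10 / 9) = 48215 / 819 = 58.87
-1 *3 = -3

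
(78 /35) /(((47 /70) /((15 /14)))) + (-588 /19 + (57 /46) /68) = -535226109 /19553128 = -27.37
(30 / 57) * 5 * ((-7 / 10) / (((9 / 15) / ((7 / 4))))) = -1225 / 228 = -5.37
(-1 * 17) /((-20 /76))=323 /5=64.60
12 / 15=4 / 5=0.80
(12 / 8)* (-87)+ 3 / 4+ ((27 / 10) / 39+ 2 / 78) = -101131 / 780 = -129.66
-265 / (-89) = 265 / 89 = 2.98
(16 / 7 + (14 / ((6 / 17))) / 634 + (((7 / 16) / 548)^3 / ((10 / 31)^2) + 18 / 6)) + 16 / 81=67190674309265743597 / 12115572604718284800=5.55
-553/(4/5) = -2765/4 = -691.25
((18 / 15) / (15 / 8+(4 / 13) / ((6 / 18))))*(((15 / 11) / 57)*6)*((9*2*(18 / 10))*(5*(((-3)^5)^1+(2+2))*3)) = -144960192 / 20273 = -7150.41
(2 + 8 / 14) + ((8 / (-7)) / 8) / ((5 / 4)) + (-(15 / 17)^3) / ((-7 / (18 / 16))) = 3532019 / 1375640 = 2.57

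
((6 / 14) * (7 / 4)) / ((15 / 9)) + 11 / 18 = 191 / 180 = 1.06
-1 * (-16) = 16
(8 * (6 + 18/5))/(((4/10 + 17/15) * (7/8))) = 9216/161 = 57.24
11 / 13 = 0.85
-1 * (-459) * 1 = 459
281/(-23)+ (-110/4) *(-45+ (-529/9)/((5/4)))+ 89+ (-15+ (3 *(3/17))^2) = 310203073/119646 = 2592.67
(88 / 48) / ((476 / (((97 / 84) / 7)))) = 1067 / 1679328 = 0.00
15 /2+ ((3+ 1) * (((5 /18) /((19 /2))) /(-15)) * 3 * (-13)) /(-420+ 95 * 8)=218051 /29070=7.50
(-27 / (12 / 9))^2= 410.06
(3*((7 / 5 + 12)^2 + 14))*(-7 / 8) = -101619 / 200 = -508.10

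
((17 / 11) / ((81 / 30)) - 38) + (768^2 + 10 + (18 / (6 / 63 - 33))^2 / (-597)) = 16644389275259942 / 28220559543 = 589796.57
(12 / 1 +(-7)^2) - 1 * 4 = 57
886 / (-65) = -886 / 65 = -13.63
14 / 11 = 1.27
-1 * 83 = -83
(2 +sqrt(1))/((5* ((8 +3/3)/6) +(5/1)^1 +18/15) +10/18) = 270/1283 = 0.21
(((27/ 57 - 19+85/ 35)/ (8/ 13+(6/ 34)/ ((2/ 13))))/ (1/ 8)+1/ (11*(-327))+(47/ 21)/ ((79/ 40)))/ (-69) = 235324726969/ 225716448881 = 1.04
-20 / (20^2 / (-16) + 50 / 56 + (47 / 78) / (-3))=65520 / 79633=0.82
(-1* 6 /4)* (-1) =3 /2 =1.50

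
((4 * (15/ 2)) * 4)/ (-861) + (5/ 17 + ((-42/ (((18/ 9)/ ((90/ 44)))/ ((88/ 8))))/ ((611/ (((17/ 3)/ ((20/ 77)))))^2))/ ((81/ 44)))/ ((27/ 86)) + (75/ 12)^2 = 38.82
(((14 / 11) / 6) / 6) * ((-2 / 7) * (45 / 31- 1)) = -14 / 3069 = -0.00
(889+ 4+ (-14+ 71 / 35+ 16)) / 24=7849 / 210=37.38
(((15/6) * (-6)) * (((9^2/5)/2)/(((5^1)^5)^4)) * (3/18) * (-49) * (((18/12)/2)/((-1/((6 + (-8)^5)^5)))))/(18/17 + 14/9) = 112658964121.27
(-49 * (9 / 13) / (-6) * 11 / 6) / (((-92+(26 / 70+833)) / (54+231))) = 5376525 / 1349296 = 3.98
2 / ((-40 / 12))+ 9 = 42 / 5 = 8.40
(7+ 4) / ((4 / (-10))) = -55 / 2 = -27.50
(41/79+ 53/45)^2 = 36385024/12638025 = 2.88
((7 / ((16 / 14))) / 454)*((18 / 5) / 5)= 441 / 45400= 0.01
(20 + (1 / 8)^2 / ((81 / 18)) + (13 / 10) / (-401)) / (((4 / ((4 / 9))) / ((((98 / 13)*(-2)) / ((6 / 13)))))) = -565897717 / 7795440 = -72.59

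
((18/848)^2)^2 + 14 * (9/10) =2036122873893/161597050880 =12.60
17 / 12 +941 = 11309 / 12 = 942.42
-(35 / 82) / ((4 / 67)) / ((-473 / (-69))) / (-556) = 0.00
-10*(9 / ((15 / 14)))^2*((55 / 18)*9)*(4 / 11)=-7056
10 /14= 5 /7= 0.71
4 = 4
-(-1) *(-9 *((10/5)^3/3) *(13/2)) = -156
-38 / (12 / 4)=-38 / 3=-12.67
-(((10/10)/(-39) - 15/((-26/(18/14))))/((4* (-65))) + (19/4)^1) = -4.75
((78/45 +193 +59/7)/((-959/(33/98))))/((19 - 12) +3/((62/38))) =-1818553/225321845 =-0.01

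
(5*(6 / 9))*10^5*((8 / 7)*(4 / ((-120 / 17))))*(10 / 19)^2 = -1360000000 / 22743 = -59798.62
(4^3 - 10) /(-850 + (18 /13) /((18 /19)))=-0.06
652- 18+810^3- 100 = 531441534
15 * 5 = 75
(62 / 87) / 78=31 / 3393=0.01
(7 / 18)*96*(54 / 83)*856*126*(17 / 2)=1848220416 / 83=22267715.86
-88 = -88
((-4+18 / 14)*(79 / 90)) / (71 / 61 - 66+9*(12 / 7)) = 91561 / 1898730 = 0.05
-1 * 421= -421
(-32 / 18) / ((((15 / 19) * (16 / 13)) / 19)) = -4693 / 135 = -34.76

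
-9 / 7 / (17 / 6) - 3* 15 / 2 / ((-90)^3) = -1749481 / 3855600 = -0.45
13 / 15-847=-12692 / 15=-846.13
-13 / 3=-4.33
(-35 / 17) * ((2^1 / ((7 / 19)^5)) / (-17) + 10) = 10475040 / 693889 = 15.10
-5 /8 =-0.62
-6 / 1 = -6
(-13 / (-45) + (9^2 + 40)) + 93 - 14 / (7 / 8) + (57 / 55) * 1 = 98666 / 495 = 199.33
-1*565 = -565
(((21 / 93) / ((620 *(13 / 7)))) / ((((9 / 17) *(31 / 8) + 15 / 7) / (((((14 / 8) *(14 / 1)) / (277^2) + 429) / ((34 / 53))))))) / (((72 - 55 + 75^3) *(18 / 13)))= 1196787760049 / 22359188194958189520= 0.00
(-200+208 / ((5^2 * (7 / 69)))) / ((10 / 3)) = -30972 / 875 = -35.40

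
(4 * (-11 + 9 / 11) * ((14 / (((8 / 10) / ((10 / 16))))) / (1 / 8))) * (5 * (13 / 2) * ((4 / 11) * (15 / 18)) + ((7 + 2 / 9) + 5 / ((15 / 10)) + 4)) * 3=-94707200 / 363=-260901.38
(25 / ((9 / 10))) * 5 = 138.89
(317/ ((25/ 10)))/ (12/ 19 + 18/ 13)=78299/ 1245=62.89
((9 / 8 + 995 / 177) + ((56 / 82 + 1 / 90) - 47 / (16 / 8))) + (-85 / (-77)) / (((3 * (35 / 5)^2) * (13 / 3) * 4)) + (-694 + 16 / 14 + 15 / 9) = -30209337272251 / 42713831160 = -707.25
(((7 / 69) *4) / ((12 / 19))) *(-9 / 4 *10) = -665 / 46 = -14.46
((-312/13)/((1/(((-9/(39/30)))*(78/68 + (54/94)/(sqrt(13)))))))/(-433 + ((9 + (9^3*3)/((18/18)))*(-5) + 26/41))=-44280/2651473 - 797040*sqrt(13)/1238861767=-0.02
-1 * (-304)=304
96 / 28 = 3.43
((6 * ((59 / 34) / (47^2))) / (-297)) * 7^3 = -20237 / 3717747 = -0.01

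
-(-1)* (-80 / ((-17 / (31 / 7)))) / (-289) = -2480 / 34391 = -0.07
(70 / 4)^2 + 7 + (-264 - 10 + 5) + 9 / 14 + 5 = 1397 / 28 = 49.89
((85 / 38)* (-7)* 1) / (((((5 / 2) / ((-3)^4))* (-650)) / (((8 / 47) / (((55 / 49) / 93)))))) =175699692 / 15962375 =11.01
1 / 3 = 0.33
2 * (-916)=-1832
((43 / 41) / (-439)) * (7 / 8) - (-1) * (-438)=-63068797 / 143992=-438.00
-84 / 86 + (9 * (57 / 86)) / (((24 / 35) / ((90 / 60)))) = 16611 / 1376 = 12.07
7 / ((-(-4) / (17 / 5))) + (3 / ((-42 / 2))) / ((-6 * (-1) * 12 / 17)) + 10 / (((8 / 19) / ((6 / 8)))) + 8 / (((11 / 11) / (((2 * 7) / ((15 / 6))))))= 69077 / 1008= 68.53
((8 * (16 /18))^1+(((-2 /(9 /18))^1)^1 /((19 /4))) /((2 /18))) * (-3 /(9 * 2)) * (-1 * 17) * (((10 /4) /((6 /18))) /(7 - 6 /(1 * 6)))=-1.66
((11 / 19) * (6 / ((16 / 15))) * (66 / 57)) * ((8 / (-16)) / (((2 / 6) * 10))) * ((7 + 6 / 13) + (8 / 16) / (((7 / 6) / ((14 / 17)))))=-5642109 / 1276496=-4.42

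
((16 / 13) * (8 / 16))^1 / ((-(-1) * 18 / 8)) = 32 / 117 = 0.27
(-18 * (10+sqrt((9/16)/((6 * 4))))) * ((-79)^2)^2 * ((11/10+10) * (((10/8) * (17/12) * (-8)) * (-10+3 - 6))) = -14332266555165 - 2866453311033 * sqrt(6)/32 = -14551683679650.69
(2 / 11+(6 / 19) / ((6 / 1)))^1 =49 / 209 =0.23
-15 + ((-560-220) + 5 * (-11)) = -850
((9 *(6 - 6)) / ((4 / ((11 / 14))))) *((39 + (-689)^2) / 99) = 0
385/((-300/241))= -18557/60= -309.28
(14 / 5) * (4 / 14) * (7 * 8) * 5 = 224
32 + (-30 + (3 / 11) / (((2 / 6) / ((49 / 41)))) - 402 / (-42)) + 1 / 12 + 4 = 630109 / 37884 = 16.63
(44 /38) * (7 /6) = 77 /57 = 1.35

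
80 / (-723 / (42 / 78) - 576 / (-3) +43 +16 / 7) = -280 / 3869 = -0.07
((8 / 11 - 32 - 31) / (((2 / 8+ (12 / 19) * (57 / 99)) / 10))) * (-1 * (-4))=-109600 / 27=-4059.26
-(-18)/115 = 18/115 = 0.16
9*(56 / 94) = 252 / 47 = 5.36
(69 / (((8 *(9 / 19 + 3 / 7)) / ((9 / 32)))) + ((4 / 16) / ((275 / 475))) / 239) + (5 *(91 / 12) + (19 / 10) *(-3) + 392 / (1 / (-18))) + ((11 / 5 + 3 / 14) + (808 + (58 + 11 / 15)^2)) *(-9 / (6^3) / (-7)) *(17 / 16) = -1245533427080599 / 178082150400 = -6994.15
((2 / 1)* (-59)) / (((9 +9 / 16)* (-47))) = 1888 / 7191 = 0.26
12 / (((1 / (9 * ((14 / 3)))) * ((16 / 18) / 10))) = 5670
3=3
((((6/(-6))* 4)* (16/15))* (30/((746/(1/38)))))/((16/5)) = -10/7087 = -0.00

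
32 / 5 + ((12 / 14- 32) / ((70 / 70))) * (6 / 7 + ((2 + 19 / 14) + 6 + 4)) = -106887 / 245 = -436.27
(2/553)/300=1/82950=0.00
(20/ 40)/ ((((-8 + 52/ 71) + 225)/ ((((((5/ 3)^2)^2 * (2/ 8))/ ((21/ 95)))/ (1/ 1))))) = 0.02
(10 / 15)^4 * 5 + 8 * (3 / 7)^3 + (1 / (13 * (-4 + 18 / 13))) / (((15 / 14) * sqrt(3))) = 44936 / 27783 - 7 * sqrt(3) / 765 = 1.60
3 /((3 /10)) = 10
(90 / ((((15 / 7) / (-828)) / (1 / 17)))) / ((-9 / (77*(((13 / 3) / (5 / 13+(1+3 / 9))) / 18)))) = 2452.55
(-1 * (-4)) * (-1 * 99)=-396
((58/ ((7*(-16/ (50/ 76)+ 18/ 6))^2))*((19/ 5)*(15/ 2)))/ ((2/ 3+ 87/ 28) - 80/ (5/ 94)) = -12397500/ 250604281837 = -0.00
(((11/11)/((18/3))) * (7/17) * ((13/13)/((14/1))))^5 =1/353305857024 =0.00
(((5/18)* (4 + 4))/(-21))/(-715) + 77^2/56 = 22891901/216216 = 105.88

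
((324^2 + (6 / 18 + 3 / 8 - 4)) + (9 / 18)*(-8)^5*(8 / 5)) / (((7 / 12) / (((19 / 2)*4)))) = 5130541.23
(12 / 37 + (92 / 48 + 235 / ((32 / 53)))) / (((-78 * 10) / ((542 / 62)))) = -75363203 / 17177472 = -4.39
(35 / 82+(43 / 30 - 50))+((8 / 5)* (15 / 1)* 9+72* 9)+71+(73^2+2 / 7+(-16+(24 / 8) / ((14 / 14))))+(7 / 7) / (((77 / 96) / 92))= 299181653 / 47355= 6317.85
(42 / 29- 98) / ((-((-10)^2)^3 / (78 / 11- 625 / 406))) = 0.00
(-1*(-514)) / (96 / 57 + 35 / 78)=761748 / 3161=240.98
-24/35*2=-1.37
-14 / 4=-7 / 2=-3.50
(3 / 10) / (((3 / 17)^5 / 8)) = 5679428 / 405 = 14023.28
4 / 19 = 0.21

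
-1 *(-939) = 939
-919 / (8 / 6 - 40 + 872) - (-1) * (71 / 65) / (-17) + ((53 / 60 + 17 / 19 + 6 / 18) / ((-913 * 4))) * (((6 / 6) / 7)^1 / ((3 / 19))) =-1788178409 / 1531530000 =-1.17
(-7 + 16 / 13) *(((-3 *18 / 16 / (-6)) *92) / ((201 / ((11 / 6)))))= -2.72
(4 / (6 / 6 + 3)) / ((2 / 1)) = 1 / 2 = 0.50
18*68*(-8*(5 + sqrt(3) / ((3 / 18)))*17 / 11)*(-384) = 319610880 / 11 + 383533056*sqrt(3) / 11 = 89446329.03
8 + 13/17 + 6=251/17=14.76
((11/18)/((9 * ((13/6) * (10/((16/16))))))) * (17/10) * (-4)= -187/8775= -0.02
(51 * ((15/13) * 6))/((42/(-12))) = -9180/91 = -100.88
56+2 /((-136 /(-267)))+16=5163 /68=75.93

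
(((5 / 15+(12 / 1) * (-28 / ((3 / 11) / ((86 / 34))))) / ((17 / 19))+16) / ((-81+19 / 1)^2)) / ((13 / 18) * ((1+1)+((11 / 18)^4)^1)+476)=-473248131768 / 250609895451133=-0.00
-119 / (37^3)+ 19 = 19.00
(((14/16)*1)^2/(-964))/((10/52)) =-0.00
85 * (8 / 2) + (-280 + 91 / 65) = 307 / 5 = 61.40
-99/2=-49.50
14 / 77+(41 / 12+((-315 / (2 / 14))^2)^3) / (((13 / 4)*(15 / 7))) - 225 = 106199759695644627993952 / 6435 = 16503459160162335352.60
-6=-6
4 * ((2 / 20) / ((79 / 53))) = 106 / 395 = 0.27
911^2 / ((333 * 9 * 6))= 46.15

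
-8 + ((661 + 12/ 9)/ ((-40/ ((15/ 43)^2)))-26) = -532733/ 14792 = -36.01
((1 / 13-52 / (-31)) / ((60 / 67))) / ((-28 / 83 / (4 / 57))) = -561661 / 1378260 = -0.41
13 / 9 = 1.44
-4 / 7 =-0.57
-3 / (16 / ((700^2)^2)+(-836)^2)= -45018750000 / 10487808100000001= -0.00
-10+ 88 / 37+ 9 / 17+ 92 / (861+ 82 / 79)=-299226989 / 42835529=-6.99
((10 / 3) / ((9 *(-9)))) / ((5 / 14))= -28 / 243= -0.12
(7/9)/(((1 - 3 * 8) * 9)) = -7/1863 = -0.00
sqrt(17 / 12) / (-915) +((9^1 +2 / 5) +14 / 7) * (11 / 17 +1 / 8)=8.80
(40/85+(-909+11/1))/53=-15258/901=-16.93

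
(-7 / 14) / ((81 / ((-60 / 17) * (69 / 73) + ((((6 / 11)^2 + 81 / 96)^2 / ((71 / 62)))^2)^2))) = 18393958291712456502997767326123721871 / 1792422916877348338672046901807481356288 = 0.01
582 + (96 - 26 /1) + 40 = 692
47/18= 2.61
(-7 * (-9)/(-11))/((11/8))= -504/121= -4.17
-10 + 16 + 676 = 682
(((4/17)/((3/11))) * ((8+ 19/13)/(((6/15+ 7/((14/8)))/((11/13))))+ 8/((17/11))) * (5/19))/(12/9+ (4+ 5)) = 4421890/28767349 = 0.15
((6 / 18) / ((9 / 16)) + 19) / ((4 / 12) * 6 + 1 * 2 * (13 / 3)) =529 / 288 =1.84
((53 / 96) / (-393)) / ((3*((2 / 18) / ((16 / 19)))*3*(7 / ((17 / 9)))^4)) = -4426613 / 705764158722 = -0.00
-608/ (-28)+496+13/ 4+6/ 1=14755/ 28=526.96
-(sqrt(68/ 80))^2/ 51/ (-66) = 1/ 3960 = 0.00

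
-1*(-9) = 9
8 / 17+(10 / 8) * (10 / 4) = 489 / 136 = 3.60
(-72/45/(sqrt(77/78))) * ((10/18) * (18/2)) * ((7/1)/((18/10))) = -40 * sqrt(6006)/99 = -31.31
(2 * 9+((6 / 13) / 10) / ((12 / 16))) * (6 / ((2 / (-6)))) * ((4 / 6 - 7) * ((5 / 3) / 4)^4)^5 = 27722742328643798828125 / 336412439337265941970944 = 0.08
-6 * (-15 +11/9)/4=62/3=20.67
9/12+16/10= 47/20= 2.35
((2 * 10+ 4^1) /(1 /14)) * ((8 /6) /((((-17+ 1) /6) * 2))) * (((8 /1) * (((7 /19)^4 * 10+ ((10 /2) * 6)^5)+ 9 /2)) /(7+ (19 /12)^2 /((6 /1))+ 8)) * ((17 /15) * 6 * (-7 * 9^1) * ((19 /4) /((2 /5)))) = 6393556847309692032 /1186607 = 5388099722409.94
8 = 8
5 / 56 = 0.09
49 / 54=0.91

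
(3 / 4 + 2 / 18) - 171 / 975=8023 / 11700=0.69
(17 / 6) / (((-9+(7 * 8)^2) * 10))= 17 / 187620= 0.00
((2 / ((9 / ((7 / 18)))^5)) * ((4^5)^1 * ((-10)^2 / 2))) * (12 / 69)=215129600 / 80196041223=0.00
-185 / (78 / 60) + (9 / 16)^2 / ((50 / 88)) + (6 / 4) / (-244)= -179861237 / 1268800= -141.76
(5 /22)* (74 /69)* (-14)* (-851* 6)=191660 /11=17423.64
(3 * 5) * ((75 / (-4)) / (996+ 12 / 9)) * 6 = -10125 / 5984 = -1.69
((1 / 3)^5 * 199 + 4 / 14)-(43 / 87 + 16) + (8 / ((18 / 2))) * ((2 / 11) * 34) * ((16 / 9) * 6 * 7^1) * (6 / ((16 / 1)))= 75135898 / 542619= 138.47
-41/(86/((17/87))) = -697/7482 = -0.09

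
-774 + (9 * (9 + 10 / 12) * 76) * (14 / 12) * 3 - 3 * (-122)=23133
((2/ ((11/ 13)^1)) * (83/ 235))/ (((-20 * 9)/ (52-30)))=-1079/ 10575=-0.10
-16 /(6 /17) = -136 /3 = -45.33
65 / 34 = 1.91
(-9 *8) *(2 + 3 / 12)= -162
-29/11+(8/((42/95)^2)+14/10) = 962762/24255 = 39.69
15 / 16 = 0.94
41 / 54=0.76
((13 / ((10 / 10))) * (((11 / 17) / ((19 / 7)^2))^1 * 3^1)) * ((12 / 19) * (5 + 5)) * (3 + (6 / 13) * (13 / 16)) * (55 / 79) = 468242775 / 9211637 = 50.83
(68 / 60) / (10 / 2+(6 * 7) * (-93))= -17 / 58515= -0.00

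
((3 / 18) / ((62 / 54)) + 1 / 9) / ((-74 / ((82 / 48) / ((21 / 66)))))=-64493 / 3468528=-0.02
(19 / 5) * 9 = 171 / 5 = 34.20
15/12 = 5/4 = 1.25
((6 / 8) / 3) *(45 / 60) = 3 / 16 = 0.19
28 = 28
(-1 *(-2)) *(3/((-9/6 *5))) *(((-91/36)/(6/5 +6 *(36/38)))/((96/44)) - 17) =13.73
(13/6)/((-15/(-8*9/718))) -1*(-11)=19771/1795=11.01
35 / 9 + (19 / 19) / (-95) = 3316 / 855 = 3.88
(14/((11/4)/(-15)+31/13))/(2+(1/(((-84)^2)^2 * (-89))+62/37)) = 1790323504220160/1034704539381719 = 1.73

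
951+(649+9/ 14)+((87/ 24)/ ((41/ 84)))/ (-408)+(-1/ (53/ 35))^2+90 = 370818805107/ 219281776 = 1691.06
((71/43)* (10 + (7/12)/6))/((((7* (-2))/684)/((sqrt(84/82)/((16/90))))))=-44132535* sqrt(1722)/394912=-4637.41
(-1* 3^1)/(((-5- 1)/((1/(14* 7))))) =0.01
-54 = -54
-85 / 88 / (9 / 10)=-425 / 396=-1.07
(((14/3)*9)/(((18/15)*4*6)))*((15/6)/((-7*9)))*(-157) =9.09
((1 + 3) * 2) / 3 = 8 / 3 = 2.67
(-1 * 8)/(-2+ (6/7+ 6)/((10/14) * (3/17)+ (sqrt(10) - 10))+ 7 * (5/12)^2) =106781143680/20277119917 - 5369462784 * sqrt(10)/20277119917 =4.43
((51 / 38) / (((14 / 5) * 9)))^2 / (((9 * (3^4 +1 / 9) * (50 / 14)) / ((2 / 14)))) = 289 / 1859467680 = 0.00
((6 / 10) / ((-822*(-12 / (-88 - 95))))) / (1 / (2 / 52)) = -61 / 142480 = -0.00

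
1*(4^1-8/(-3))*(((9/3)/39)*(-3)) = -1.54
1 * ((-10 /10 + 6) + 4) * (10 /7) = 90 /7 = 12.86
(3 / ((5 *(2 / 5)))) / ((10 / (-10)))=-3 / 2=-1.50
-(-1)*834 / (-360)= -139 / 60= -2.32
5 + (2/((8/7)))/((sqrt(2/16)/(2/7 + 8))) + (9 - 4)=10 + 29 *sqrt(2)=51.01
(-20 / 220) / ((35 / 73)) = -73 / 385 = -0.19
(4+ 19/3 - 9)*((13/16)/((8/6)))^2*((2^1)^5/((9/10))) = 845/48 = 17.60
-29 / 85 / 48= -0.01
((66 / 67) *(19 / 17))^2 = 1572516 / 1297321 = 1.21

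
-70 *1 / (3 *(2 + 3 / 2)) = -20 / 3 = -6.67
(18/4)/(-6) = -3/4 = -0.75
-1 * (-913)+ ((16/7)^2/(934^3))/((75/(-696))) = 113908860640851/124763264675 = 913.00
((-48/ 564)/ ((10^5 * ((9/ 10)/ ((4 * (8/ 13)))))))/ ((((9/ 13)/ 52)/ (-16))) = 6656/ 2379375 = 0.00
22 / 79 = 0.28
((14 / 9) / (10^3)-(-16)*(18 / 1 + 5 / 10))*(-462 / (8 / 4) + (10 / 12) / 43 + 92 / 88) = -68061.17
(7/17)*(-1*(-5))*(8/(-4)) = -70/17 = -4.12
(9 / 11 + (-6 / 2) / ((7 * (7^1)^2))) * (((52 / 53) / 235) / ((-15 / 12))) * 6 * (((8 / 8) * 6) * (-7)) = 0.68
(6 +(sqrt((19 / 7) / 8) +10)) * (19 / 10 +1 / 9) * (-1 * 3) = -1448 / 15 - 181 * sqrt(266) / 840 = -100.05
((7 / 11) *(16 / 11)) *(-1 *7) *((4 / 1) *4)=-12544 / 121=-103.67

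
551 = 551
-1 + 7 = 6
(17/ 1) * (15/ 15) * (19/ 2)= 323/ 2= 161.50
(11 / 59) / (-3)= -11 / 177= -0.06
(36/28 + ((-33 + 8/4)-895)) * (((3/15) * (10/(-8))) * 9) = 58257/28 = 2080.61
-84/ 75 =-28/ 25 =-1.12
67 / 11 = 6.09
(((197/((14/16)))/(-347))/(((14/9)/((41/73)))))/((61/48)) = -13957056/75714359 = -0.18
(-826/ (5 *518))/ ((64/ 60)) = -177/ 592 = -0.30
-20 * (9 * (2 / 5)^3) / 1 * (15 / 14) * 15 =-1296 / 7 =-185.14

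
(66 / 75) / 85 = 22 / 2125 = 0.01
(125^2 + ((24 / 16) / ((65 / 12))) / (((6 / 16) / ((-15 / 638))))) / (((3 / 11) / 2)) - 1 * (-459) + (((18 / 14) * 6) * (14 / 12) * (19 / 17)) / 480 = 353906703667 / 3076320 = 115042.23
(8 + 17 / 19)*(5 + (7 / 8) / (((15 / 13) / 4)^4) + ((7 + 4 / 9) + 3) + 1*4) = 1247564591 / 961875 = 1297.01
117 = 117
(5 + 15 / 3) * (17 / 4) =85 / 2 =42.50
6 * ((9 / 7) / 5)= 54 / 35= 1.54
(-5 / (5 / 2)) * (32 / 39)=-64 / 39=-1.64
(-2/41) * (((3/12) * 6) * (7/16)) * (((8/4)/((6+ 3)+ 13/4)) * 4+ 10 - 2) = -159/574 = -0.28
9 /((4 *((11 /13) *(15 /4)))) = 39 /55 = 0.71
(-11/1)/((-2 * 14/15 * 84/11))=605/784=0.77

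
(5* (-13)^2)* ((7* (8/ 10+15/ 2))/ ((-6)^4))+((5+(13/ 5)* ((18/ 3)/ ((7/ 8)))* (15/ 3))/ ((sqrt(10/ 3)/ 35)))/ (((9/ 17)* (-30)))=98189/ 2592 -11203* sqrt(30)/ 540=-75.75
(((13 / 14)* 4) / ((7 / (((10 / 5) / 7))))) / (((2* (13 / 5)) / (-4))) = -40 / 343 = -0.12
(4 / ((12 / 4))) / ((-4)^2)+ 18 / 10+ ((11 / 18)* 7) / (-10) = 131 / 90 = 1.46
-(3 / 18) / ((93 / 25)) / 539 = -0.00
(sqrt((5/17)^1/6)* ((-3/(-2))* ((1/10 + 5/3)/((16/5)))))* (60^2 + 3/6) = 381653* sqrt(510)/13056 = 660.15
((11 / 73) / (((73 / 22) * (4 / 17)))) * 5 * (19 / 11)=17765 / 10658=1.67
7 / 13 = 0.54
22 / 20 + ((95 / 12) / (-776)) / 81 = 4148021 / 3771360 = 1.10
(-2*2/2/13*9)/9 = -0.15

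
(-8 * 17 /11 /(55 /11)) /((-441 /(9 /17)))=8 /2695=0.00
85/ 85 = 1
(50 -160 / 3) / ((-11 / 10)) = 100 / 33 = 3.03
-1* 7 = -7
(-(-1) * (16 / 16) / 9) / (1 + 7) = 1 / 72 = 0.01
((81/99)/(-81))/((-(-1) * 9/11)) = -1/81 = -0.01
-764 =-764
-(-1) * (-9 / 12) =-3 / 4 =-0.75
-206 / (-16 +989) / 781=-206 / 759913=-0.00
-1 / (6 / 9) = -3 / 2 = -1.50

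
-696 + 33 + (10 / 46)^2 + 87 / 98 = -34322773 / 51842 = -662.06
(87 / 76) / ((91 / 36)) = 783 / 1729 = 0.45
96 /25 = 3.84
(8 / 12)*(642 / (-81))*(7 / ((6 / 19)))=-117.13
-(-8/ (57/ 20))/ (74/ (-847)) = -67760/ 2109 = -32.13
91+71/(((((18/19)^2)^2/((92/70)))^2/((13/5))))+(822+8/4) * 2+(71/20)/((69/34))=866328679894283581/388109236536000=2232.18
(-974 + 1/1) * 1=-973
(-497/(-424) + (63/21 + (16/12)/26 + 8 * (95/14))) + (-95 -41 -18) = -11053255/115752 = -95.49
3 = 3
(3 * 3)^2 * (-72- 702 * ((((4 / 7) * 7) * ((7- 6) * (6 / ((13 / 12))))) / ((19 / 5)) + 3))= -9650502 / 19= -507921.16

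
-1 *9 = -9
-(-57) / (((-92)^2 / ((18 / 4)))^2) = 4617 / 286557184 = 0.00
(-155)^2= 24025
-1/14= -0.07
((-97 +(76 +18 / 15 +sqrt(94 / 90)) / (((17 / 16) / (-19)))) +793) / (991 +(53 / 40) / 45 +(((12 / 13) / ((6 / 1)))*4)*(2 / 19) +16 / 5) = -5173721280 / 7515074587 - 9010560*sqrt(235) / 7515074587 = -0.71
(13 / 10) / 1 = 13 / 10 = 1.30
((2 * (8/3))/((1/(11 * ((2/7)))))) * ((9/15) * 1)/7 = 352/245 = 1.44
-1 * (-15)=15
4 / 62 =2 / 31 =0.06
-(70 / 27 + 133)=-3661 / 27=-135.59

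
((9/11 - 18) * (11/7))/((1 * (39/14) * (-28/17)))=153/26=5.88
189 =189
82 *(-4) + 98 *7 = 358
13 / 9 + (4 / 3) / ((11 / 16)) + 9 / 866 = 291001 / 85734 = 3.39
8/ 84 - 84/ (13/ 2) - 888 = -900.83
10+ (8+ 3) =21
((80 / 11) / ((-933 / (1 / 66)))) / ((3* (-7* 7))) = 0.00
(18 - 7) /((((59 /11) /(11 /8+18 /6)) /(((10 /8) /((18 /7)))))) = 148225 /33984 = 4.36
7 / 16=0.44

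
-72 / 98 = -36 / 49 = -0.73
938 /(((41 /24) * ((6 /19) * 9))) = 71288 /369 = 193.19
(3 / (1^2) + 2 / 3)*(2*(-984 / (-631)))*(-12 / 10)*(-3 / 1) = 129888 / 3155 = 41.17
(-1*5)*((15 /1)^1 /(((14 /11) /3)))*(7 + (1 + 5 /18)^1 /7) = -248875 /196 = -1269.77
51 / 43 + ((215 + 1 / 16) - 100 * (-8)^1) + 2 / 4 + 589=1605.75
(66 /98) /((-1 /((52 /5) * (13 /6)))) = -3718 /245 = -15.18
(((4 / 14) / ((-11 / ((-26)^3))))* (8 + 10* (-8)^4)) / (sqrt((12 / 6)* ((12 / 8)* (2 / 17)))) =240017856* sqrt(102) / 77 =31481318.47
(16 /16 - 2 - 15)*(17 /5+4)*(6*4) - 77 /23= -327169 /115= -2844.95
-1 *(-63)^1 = 63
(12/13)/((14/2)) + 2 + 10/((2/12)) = 5654/91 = 62.13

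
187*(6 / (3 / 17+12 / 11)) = 69938 / 79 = 885.29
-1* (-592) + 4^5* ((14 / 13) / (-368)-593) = -181386256 / 299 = -606643.00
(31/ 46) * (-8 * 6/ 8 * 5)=-465/ 23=-20.22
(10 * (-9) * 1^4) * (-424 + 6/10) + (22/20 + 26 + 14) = 381471/10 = 38147.10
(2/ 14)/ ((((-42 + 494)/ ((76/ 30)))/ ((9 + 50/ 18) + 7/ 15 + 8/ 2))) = 13889/ 1067850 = 0.01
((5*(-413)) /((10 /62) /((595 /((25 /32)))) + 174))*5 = -1218845600 /20540377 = -59.34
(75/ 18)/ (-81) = -25/ 486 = -0.05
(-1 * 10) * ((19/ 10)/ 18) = -1.06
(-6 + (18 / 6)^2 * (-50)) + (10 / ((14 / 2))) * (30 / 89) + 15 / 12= -1132037 / 2492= -454.27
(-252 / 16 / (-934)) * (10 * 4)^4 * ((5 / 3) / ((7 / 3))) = 14400000 / 467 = 30835.12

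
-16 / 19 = -0.84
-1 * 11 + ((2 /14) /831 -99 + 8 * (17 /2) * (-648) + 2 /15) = -1284796907 /29085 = -44173.87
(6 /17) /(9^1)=2 /51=0.04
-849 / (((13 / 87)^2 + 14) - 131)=6426081 / 885404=7.26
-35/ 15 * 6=-14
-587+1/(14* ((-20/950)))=-16531/28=-590.39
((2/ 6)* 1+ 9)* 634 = 17752/ 3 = 5917.33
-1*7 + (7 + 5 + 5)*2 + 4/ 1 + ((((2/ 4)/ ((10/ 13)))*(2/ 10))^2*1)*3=310507/ 10000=31.05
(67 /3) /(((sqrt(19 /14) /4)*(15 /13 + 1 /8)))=27872*sqrt(266) /7581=59.96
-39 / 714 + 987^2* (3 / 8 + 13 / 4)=3361857167 / 952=3531362.57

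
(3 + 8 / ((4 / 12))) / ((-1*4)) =-27 / 4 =-6.75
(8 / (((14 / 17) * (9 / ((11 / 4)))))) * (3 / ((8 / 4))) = 187 / 42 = 4.45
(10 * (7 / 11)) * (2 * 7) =980 / 11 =89.09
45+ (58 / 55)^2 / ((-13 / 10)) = 347197 / 7865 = 44.14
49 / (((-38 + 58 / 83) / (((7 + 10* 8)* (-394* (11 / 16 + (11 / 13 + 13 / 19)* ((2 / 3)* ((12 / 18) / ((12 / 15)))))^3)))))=5214421160306370943 / 31849345302528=163721.46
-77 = -77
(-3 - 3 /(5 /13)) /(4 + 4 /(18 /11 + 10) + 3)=-1728 /1175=-1.47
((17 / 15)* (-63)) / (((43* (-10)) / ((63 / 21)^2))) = 3213 / 2150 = 1.49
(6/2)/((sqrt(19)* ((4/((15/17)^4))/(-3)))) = -455625* sqrt(19)/6347596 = -0.31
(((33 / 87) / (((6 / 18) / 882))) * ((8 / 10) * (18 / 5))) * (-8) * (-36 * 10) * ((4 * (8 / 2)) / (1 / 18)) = 347640201216 / 145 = 2397518629.08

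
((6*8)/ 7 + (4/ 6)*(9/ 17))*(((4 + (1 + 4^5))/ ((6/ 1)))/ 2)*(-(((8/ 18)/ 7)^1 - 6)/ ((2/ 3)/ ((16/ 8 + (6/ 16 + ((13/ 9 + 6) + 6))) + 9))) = 19676657/ 144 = 136643.45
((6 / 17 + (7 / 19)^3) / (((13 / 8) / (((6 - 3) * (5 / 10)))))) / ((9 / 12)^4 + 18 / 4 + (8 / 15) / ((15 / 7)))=32476032000 / 442262702479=0.07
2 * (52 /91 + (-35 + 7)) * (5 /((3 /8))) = -5120 /7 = -731.43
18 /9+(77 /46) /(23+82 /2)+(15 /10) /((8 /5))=2.96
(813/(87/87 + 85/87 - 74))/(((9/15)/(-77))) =9077145/6266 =1448.63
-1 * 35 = -35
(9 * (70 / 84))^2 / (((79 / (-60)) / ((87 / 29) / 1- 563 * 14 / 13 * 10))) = 265885875 / 1027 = 258895.69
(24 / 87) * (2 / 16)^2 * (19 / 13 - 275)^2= 1580642 / 4901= 322.51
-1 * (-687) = 687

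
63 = 63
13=13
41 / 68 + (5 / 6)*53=9133 / 204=44.77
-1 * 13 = -13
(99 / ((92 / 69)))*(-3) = -891 / 4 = -222.75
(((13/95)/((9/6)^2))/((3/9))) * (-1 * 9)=-156/95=-1.64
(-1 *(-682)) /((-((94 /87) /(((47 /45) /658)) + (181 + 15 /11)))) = -108779 /137657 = -0.79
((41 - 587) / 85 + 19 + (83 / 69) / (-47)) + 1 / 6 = 2337103 / 183770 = 12.72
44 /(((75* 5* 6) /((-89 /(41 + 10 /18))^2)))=71289 /794750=0.09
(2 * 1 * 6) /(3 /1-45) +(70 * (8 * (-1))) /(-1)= 3918 /7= 559.71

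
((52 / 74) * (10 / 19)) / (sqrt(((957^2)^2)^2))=260 / 589661911733103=0.00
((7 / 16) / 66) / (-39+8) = -7 / 32736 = -0.00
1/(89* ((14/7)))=1/178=0.01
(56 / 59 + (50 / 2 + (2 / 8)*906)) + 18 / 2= 30851 / 118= 261.45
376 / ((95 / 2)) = 7.92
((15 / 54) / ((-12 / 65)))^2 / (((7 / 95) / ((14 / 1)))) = 10034375 / 23328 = 430.14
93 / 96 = 31 / 32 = 0.97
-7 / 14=-1 / 2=-0.50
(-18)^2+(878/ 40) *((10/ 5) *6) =2937/ 5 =587.40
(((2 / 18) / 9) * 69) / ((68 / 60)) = 115 / 153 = 0.75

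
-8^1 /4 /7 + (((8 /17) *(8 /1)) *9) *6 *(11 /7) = 5426 /17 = 319.18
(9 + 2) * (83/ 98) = 913/ 98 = 9.32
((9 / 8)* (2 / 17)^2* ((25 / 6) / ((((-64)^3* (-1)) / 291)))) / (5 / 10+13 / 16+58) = 21825 / 17973968896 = 0.00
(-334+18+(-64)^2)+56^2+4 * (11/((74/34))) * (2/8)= 256079/37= 6921.05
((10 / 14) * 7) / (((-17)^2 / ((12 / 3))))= 20 / 289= 0.07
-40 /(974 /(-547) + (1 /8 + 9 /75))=4376000 /167997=26.05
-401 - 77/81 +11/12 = -129935/324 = -401.03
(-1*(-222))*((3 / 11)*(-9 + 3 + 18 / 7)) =-15984 / 77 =-207.58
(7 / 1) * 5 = 35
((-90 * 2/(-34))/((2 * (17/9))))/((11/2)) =810/3179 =0.25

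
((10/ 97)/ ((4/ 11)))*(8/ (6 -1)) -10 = -926/ 97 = -9.55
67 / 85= 0.79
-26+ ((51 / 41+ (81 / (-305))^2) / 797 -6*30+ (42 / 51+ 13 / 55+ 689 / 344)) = -39682592786078257 / 195542834359400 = -202.94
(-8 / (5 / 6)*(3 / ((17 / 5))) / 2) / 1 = -72 / 17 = -4.24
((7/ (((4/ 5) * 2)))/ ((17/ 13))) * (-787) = -2632.98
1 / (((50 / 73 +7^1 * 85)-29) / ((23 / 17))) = 1679 / 703256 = 0.00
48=48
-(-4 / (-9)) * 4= -16 / 9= -1.78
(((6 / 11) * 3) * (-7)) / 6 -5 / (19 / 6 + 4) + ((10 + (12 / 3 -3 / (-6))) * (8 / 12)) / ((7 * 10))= -245213 / 99330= -2.47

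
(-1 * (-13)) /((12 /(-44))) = -143 /3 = -47.67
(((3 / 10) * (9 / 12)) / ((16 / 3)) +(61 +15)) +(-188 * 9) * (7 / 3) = -2478053 / 640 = -3871.96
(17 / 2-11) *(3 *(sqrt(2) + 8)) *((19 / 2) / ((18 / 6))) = -190-95 *sqrt(2) / 4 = -223.59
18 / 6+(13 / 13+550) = 554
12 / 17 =0.71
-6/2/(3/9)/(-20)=9/20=0.45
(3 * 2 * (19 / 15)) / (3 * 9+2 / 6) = 57 / 205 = 0.28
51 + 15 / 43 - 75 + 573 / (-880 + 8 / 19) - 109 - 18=-108728477 / 718616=-151.30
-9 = -9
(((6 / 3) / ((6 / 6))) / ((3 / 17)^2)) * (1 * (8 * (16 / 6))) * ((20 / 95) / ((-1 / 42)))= -2071552 / 171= -12114.34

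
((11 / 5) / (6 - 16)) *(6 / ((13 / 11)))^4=-146.16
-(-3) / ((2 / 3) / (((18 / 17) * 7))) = 567 / 17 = 33.35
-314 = -314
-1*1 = -1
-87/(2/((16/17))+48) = -696/401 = -1.74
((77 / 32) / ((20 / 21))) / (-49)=-33 / 640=-0.05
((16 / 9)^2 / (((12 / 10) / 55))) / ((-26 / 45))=-250.71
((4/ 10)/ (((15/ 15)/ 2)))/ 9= 0.09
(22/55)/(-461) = -2/2305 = -0.00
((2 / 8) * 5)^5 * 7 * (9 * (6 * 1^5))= 590625 / 512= 1153.56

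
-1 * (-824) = 824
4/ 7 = 0.57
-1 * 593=-593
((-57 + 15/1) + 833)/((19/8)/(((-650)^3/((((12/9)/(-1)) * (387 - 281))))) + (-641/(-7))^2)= 31932571125000/338514583924343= 0.09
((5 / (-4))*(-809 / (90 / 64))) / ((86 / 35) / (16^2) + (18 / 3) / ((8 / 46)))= 28994560 / 1391427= 20.84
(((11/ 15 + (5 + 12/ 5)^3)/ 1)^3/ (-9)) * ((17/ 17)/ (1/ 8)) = -28224415916391232/ 474609375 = -59468728.19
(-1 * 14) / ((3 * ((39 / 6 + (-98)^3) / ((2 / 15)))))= 56 / 84706695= 0.00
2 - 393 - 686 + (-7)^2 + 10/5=-1026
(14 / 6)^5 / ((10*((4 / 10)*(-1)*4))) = -16807 / 3888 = -4.32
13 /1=13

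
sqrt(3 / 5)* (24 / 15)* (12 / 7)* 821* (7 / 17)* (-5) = -78816* sqrt(15) / 85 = -3591.21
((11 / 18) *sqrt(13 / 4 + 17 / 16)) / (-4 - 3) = -11 *sqrt(69) / 504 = -0.18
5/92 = 0.05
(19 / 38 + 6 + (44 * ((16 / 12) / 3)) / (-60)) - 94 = -23713 / 270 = -87.83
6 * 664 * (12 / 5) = 47808 / 5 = 9561.60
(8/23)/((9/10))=80/207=0.39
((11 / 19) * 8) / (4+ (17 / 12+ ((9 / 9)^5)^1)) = 96 / 133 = 0.72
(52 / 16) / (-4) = -13 / 16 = -0.81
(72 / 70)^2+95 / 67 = 203207 / 82075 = 2.48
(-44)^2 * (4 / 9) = 7744 / 9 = 860.44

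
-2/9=-0.22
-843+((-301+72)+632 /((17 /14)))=-9376 /17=-551.53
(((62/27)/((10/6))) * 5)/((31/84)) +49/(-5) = 133/15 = 8.87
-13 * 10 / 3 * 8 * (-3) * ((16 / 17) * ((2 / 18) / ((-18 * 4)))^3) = -65 / 18068994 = -0.00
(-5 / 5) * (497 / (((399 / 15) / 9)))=-3195 / 19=-168.16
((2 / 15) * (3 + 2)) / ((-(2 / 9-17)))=0.04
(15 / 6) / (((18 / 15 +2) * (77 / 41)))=0.42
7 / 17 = 0.41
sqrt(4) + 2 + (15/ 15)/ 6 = 25/ 6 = 4.17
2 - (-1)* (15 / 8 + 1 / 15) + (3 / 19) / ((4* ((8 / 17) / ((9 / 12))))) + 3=7.00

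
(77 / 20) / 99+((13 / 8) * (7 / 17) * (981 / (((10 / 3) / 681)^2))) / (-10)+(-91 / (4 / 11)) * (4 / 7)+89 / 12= -3353598973111 / 1224000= -2739868.44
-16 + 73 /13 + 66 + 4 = 59.62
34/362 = 17/181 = 0.09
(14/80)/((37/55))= 77/296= 0.26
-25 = -25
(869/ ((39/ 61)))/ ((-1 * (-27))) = 53009/ 1053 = 50.34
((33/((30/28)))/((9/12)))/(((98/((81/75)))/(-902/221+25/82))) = -1935846/1132625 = -1.71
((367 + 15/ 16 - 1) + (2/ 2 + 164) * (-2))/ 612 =197/ 3264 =0.06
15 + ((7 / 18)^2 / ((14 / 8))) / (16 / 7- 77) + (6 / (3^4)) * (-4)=14.70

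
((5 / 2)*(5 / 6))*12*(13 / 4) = 325 / 4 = 81.25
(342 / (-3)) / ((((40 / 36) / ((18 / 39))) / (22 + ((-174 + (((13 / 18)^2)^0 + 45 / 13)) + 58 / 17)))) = 98040456 / 14365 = 6824.95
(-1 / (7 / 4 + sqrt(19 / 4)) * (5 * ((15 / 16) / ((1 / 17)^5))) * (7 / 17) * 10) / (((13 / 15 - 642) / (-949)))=-10323361.92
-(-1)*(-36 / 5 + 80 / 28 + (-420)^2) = 6173848 / 35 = 176395.66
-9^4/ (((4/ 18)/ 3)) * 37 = -6554439/ 2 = -3277219.50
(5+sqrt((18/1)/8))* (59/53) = 767/106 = 7.24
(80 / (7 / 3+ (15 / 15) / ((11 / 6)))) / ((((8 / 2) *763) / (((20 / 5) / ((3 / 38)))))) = 352 / 763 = 0.46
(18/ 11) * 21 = 378/ 11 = 34.36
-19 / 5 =-3.80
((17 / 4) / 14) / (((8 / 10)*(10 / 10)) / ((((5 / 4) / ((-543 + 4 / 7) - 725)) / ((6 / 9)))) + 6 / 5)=-1275 / 2266192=-0.00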